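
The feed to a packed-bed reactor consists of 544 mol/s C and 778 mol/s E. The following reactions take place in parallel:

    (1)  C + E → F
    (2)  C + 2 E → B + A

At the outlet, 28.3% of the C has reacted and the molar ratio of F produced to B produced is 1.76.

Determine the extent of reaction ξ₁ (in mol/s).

Conversion of C: C consumed = 0.283 × 544 = 154 mol/s = 1ξ₁ + 1ξ₂.
Selectivity: 1ξ₁ / (1ξ₂) = 1.76 → ξ₁ = 1.76 ξ₂.
Substitute: (1·1.76 + 1) ξ₂ = 154 → ξ₂ = 55.78 mol/s, ξ₁ = 98.17 mol/s.
Outlet amounts (n = n₀ + Σ ν·ξ):
  C: 544 − 1(98.17) − 1(55.78) = 390
  E: 778 − 1(98.17) − 2(55.78) = 568.3
  F: 0 + 1(98.17) = 98.17
  B: 0 + 1(55.78) = 55.78
  A: 0 + 1(55.78) = 55.78

ξ₁ = 98.2 mol/s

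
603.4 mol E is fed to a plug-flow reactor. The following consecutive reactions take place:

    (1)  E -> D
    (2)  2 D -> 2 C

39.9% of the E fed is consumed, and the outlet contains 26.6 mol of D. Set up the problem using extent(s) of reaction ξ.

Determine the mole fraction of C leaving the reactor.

0.355

Conversion of E: E consumed = 1ξ₁ = 0.399 × 603.4 → ξ₁ = 240.8 mol.
D balance: n_D = 0 + 1ξ₁ − 2ξ₂ = 26.6 → ξ₂ = (1·240.8 − 26.6)/2 = 107.1 mol.
Outlet amounts (n = n₀ + Σ ν·ξ):
  E: 603.4 − 1(240.8) = 362.6
  D: 0 + 1(240.8) − 2(107.1) = 26.6
  C: 0 + 2(107.1) = 214.2
Total out = 603.4 mol; y_C = 214.2 / 603.4 = 0.3549.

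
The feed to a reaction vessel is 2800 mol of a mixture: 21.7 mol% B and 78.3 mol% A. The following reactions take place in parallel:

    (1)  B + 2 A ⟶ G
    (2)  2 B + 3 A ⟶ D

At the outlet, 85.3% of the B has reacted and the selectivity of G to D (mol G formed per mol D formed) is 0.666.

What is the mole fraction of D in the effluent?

Conversion of B: B consumed = 0.853 × 607.6 = 518.3 mol = 1ξ₁ + 2ξ₂.
Selectivity: 1ξ₁ / (1ξ₂) = 0.666 → ξ₁ = 0.666 ξ₂.
Substitute: (1·0.666 + 2) ξ₂ = 518.3 → ξ₂ = 194.4 mol, ξ₁ = 129.5 mol.
Outlet amounts (n = n₀ + Σ ν·ξ):
  B: 607.6 − 1(129.5) − 2(194.4) = 89.32
  A: 2192 − 2(129.5) − 3(194.4) = 1350
  G: 0 + 1(129.5) = 129.5
  D: 0 + 1(194.4) = 194.4
Total out = 1763 mol; y_D = 194.4 / 1763 = 0.1102.

0.11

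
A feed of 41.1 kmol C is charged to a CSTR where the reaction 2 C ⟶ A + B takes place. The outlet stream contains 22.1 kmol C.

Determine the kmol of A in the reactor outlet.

9.5 kmol

For C: n = n₀ − 2ξ → 22.1 = 41.1 − 2ξ, giving ξ = 9.5 kmol.
Outlet amounts (n = n₀ + ν ξ):
  C: 41.1 − 2(9.5) = 22.1
  A: 0 + 1(9.5) = 9.5
  B: 0 + 1(9.5) = 9.5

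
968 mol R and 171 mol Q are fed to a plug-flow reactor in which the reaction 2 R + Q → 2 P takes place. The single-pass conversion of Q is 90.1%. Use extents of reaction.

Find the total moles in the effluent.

985 mol

Q reacted = 0.901 × 171 = 154.1 mol; ν_Q = −1, so ξ = 154.1/1 = 154.1 mol.
Outlet amounts (n = n₀ + ν ξ):
  R: 968 − 2(154.1) = 659.9
  Q: 171 − 1(154.1) = 16.93
  P: 0 + 2(154.1) = 308.1
Total out = 659.9 + 16.93 + 308.1 = 984.9 mol.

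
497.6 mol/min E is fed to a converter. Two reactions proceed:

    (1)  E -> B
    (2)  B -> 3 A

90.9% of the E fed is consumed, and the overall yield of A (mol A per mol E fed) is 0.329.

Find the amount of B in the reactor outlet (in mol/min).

398 mol/min

Conversion of E: E consumed = 1ξ₁ = 0.909 × 497.6 → ξ₁ = 452.3 mol/min.
Yield of A: 3ξ₂ / 497.6 = 0.329 → ξ₂ = 54.57 mol/min.
Outlet amounts (n = n₀ + Σ ν·ξ):
  E: 497.6 − 1(452.3) = 45.28
  B: 0 + 1(452.3) − 1(54.57) = 397.7
  A: 0 + 3(54.57) = 163.7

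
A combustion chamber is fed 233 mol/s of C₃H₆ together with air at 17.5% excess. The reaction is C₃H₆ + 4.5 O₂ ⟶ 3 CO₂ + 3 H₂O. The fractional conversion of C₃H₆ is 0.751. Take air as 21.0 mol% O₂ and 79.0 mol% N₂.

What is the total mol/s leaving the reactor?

6190 mol/s

Stoichiometric O₂ = 4.5 × 233 = 1048 mol/s; O₂ fed = 1048 × 1.175 = 1232 mol/s.
N₂ fed = 1232 × 79/21 = 4635 mol/s.
Fuel reacted = 0.751 × 233 → ξ = 175 mol/s.
Outlet (n = n₀ + ν ξ):
  C₃H₆: 233 − 1(175) = 58.02
  O₂: 1232 − 4.5(175) = 444.6
  N₂: 4635 (inert)
  CO₂: 0 + 3(175) = 524.9
  H₂O: 0 + 3(175) = 524.9
Total out = 58.02 + 444.6 + 4635 + 524.9 + 524.9 = 6187 mol/s.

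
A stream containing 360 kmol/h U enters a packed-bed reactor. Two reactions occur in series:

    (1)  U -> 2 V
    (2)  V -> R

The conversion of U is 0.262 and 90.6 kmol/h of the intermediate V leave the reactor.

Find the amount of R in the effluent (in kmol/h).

98 kmol/h

Conversion of U: U consumed = 1ξ₁ = 0.262 × 360 → ξ₁ = 94.32 kmol/h.
V balance: n_V = 0 + 2ξ₁ − 1ξ₂ = 90.6 → ξ₂ = (2·94.32 − 90.6)/1 = 98.04 kmol/h.
Outlet amounts (n = n₀ + Σ ν·ξ):
  U: 360 − 1(94.32) = 265.7
  V: 0 + 2(94.32) − 1(98.04) = 90.6
  R: 0 + 1(98.04) = 98.04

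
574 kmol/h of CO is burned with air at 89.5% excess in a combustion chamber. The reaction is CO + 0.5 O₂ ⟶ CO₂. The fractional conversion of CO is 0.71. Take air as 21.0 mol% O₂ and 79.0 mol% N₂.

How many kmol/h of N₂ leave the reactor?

Stoichiometric O₂ = 0.5 × 574 = 287 kmol/h; O₂ fed = 287 × 1.895 = 543.9 kmol/h.
N₂ fed = 543.9 × 79/21 = 2046 kmol/h.
Fuel reacted = 0.71 × 574 → ξ = 407.5 kmol/h.
Outlet (n = n₀ + ν ξ):
  CO: 574 − 1(407.5) = 166.5
  O₂: 543.9 − 0.5(407.5) = 340.1
  N₂: 2046 (inert)
  CO₂: 0 + 1(407.5) = 407.5

2050 kmol/h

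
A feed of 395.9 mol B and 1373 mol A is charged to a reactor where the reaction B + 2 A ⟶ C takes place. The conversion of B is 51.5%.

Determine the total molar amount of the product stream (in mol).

B reacted = 0.515 × 395.9 = 203.9 mol; ν_B = −1, so ξ = 203.9/1 = 203.9 mol.
Outlet amounts (n = n₀ + ν ξ):
  B: 395.9 − 1(203.9) = 192
  A: 1373 − 2(203.9) = 965.2
  C: 0 + 1(203.9) = 203.9
Total out = 192 + 965.2 + 203.9 = 1361 mol.

1360 mol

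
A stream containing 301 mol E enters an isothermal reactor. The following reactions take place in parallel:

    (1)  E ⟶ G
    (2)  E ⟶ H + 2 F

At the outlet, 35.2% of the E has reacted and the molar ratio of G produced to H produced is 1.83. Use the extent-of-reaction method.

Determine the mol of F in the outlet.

74.9 mol

Conversion of E: E consumed = 0.352 × 301 = 106 mol = 1ξ₁ + 1ξ₂.
Selectivity: 1ξ₁ / (1ξ₂) = 1.83 → ξ₁ = 1.83 ξ₂.
Substitute: (1·1.83 + 1) ξ₂ = 106 → ξ₂ = 37.44 mol, ξ₁ = 68.51 mol.
Outlet amounts (n = n₀ + Σ ν·ξ):
  E: 301 − 1(68.51) − 1(37.44) = 195
  G: 0 + 1(68.51) = 68.51
  H: 0 + 1(37.44) = 37.44
  F: 0 + 2(37.44) = 74.88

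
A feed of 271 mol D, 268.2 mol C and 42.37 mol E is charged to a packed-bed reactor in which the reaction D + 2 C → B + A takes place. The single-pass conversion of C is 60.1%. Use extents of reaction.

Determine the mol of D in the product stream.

190 mol

C reacted = 0.601 × 268.2 = 161.2 mol; ν_C = −2, so ξ = 161.2/2 = 80.59 mol.
Outlet amounts (n = n₀ + ν ξ):
  D: 271 − 1(80.59) = 190.4
  C: 268.2 − 2(80.59) = 107
  B: 0 + 1(80.59) = 80.59
  A: 0 + 1(80.59) = 80.59
  E: 42.37 (inert)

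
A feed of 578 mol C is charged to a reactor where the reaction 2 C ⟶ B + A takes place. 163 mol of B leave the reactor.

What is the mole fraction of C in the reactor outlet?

0.436

For B: n = n₀ + 1ξ → 163 = 0 + 1ξ, giving ξ = 163 mol.
Outlet amounts (n = n₀ + ν ξ):
  C: 578 − 2(163) = 252
  B: 0 + 1(163) = 163
  A: 0 + 1(163) = 163
Total out = 578 mol; y_C = 252 / 578 = 0.436.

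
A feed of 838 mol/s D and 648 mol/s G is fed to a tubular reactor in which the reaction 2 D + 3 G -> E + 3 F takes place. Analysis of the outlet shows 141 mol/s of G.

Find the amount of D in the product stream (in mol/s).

500 mol/s

For G: n = n₀ − 3ξ → 141 = 648 − 3ξ, giving ξ = 169 mol/s.
Outlet amounts (n = n₀ + ν ξ):
  D: 838 − 2(169) = 500
  G: 648 − 3(169) = 141
  E: 0 + 1(169) = 169
  F: 0 + 3(169) = 507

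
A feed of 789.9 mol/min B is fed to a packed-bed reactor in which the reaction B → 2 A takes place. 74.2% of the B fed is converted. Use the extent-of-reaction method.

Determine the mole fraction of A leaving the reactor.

0.852

B reacted = 0.742 × 789.9 = 586.1 mol/min; ν_B = −1, so ξ = 586.1/1 = 586.1 mol/min.
Outlet amounts (n = n₀ + ν ξ):
  B: 789.9 − 1(586.1) = 203.8
  A: 0 + 2(586.1) = 1172
Total out = 1376 mol/min; y_A = 1172 / 1376 = 0.8519.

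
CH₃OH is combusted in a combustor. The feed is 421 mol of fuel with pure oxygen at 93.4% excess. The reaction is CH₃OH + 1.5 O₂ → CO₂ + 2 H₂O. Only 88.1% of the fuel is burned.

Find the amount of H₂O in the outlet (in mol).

Stoichiometric O₂ = 1.5 × 421 = 631.5 mol; O₂ fed = 631.5 × 1.934 = 1221 mol.
Fuel reacted = 0.881 × 421 → ξ = 370.9 mol.
Outlet (n = n₀ + ν ξ):
  CH₃OH: 421 − 1(370.9) = 50.1
  O₂: 1221 − 1.5(370.9) = 665
  CO₂: 0 + 1(370.9) = 370.9
  H₂O: 0 + 2(370.9) = 741.8

742 mol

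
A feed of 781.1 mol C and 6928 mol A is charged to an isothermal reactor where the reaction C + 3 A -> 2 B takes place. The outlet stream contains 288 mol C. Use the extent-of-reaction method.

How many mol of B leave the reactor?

For C: n = n₀ − 1ξ → 288 = 781.1 − 1ξ, giving ξ = 493.1 mol.
Outlet amounts (n = n₀ + ν ξ):
  C: 781.1 − 1(493.1) = 288
  A: 6928 − 3(493.1) = 5449
  B: 0 + 2(493.1) = 986.2

986 mol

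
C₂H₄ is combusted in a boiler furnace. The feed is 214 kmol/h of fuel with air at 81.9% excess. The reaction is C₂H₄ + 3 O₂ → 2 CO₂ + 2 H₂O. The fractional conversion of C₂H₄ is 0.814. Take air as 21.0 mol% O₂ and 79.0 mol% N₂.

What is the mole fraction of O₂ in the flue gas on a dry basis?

Stoichiometric O₂ = 3 × 214 = 642 kmol/h; O₂ fed = 642 × 1.819 = 1168 kmol/h.
N₂ fed = 1168 × 79/21 = 4393 kmol/h.
Fuel reacted = 0.814 × 214 → ξ = 174.2 kmol/h.
Outlet (n = n₀ + ν ξ):
  C₂H₄: 214 − 1(174.2) = 39.8
  O₂: 1168 − 3(174.2) = 645.2
  N₂: 4393 (inert)
  CO₂: 0 + 2(174.2) = 348.4
  H₂O: 0 + 2(174.2) = 348.4
Dry total = 5427 kmol/h; y_O₂ (dry) = 645.2 / 5427 = 0.1189.

0.119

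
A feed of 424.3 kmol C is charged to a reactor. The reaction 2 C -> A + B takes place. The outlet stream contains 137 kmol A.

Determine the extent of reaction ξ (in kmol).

For A: n = n₀ + 1ξ → 137 = 0 + 1ξ, giving ξ = 137 kmol.
Outlet amounts (n = n₀ + ν ξ):
  C: 424.3 − 2(137) = 150.3
  A: 0 + 1(137) = 137
  B: 0 + 1(137) = 137

ξ = 137 kmol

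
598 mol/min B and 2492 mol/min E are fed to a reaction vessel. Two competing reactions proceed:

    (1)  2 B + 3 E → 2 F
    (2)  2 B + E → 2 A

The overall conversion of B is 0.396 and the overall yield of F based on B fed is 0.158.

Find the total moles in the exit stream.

Yield of F: 2ξ₁ / 598 = 0.158 → ξ₁ = 47.24 mol/min.
Conversion of B: 2ξ₁ + 2ξ₂ = 0.396 × 598 = 236.8 → ξ₂ = 71.16 mol/min.
Outlet amounts (n = n₀ + Σ ν·ξ):
  B: 598 − 2(47.24) − 2(71.16) = 361.2
  E: 2492 − 3(47.24) − 1(71.16) = 2279
  F: 0 + 2(47.24) = 94.48
  A: 0 + 2(71.16) = 142.3
Total out = 361.2 + 2279 + 94.48 + 142.3 = 2877 mol/min.

2880 mol/min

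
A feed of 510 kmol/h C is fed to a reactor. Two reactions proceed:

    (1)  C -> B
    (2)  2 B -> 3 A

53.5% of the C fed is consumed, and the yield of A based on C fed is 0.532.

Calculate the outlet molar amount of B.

Conversion of C: C consumed = 1ξ₁ = 0.535 × 510 → ξ₁ = 272.9 kmol/h.
Yield of A: 3ξ₂ / 510 = 0.532 → ξ₂ = 90.44 kmol/h.
Outlet amounts (n = n₀ + Σ ν·ξ):
  C: 510 − 1(272.9) = 237.1
  B: 0 + 1(272.9) − 2(90.44) = 91.97
  A: 0 + 3(90.44) = 271.3

92 kmol/h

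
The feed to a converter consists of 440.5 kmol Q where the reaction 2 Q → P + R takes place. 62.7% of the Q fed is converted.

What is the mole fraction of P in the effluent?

0.314

Q reacted = 0.627 × 440.5 = 276.2 kmol; ν_Q = −2, so ξ = 276.2/2 = 138.1 kmol.
Outlet amounts (n = n₀ + ν ξ):
  Q: 440.5 − 2(138.1) = 164.3
  P: 0 + 1(138.1) = 138.1
  R: 0 + 1(138.1) = 138.1
Total out = 440.5 kmol; y_P = 138.1 / 440.5 = 0.3135.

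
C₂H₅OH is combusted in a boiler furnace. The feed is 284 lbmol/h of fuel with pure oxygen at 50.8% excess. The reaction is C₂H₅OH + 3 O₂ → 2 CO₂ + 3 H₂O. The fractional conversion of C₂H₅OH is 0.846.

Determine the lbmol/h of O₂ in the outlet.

564 lbmol/h

Stoichiometric O₂ = 3 × 284 = 852 lbmol/h; O₂ fed = 852 × 1.508 = 1285 lbmol/h.
Fuel reacted = 0.846 × 284 → ξ = 240.3 lbmol/h.
Outlet (n = n₀ + ν ξ):
  C₂H₅OH: 284 − 1(240.3) = 43.74
  O₂: 1285 − 3(240.3) = 564
  CO₂: 0 + 2(240.3) = 480.5
  H₂O: 0 + 3(240.3) = 720.8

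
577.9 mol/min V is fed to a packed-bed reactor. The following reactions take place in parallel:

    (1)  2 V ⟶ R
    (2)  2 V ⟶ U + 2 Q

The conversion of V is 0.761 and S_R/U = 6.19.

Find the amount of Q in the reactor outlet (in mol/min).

61.2 mol/min

Conversion of V: V consumed = 0.761 × 577.9 = 439.8 mol/min = 2ξ₁ + 2ξ₂.
Selectivity: 1ξ₁ / (1ξ₂) = 6.19 → ξ₁ = 6.19 ξ₂.
Substitute: (2·6.19 + 2) ξ₂ = 439.8 → ξ₂ = 30.58 mol/min, ξ₁ = 189.3 mol/min.
Outlet amounts (n = n₀ + Σ ν·ξ):
  V: 577.9 − 2(189.3) − 2(30.58) = 138.1
  R: 0 + 1(189.3) = 189.3
  U: 0 + 1(30.58) = 30.58
  Q: 0 + 2(30.58) = 61.17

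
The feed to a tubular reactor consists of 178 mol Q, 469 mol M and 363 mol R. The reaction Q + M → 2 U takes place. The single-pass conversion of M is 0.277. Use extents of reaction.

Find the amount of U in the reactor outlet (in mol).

M reacted = 0.277 × 469 = 129.9 mol; ν_M = −1, so ξ = 129.9/1 = 129.9 mol.
Outlet amounts (n = n₀ + ν ξ):
  Q: 178 − 1(129.9) = 48.09
  M: 469 − 1(129.9) = 339.1
  U: 0 + 2(129.9) = 259.8
  R: 363 (inert)

260 mol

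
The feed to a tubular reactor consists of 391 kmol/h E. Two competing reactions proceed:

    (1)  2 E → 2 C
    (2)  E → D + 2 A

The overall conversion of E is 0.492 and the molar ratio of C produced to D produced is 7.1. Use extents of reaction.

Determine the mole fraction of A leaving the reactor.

Conversion of E: E consumed = 0.492 × 391 = 192.4 kmol/h = 2ξ₁ + 1ξ₂.
Selectivity: 2ξ₁ / (1ξ₂) = 7.1 → ξ₁ = 3.55 ξ₂.
Substitute: (2·3.55 + 1) ξ₂ = 192.4 → ξ₂ = 23.75 kmol/h, ξ₁ = 84.31 kmol/h.
Outlet amounts (n = n₀ + Σ ν·ξ):
  E: 391 − 2(84.31) − 1(23.75) = 198.6
  C: 0 + 2(84.31) = 168.6
  D: 0 + 1(23.75) = 23.75
  A: 0 + 2(23.75) = 47.5
Total out = 438.5 kmol/h; y_A = 47.5 / 438.5 = 0.1083.

0.108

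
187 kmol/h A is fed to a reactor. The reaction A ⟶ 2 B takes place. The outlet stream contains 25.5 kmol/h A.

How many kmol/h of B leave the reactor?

For A: n = n₀ − 1ξ → 25.5 = 187 − 1ξ, giving ξ = 161.5 kmol/h.
Outlet amounts (n = n₀ + ν ξ):
  A: 187 − 1(161.5) = 25.5
  B: 0 + 2(161.5) = 323

323 kmol/h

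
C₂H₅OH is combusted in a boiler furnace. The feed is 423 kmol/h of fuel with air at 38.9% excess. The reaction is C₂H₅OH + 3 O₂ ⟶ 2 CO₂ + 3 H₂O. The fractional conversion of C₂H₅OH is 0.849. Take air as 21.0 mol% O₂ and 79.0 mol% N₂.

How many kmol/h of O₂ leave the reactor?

Stoichiometric O₂ = 3 × 423 = 1269 kmol/h; O₂ fed = 1269 × 1.389 = 1763 kmol/h.
N₂ fed = 1763 × 79/21 = 6631 kmol/h.
Fuel reacted = 0.849 × 423 → ξ = 359.1 kmol/h.
Outlet (n = n₀ + ν ξ):
  C₂H₅OH: 423 − 1(359.1) = 63.87
  O₂: 1763 − 3(359.1) = 685.3
  N₂: 6631 (inert)
  CO₂: 0 + 2(359.1) = 718.3
  H₂O: 0 + 3(359.1) = 1077

685 kmol/h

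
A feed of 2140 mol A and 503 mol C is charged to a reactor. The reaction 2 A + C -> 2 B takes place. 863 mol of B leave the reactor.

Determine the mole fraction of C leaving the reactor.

0.0323

For B: n = n₀ + 2ξ → 863 = 0 + 2ξ, giving ξ = 431.5 mol.
Outlet amounts (n = n₀ + ν ξ):
  A: 2140 − 2(431.5) = 1277
  C: 503 − 1(431.5) = 71.5
  B: 0 + 2(431.5) = 863
Total out = 2212 mol; y_C = 71.5 / 2212 = 0.03233.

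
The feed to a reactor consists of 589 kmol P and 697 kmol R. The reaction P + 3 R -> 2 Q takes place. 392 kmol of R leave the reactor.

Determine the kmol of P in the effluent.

487 kmol

For R: n = n₀ − 3ξ → 392 = 697 − 3ξ, giving ξ = 101.7 kmol.
Outlet amounts (n = n₀ + ν ξ):
  P: 589 − 1(101.7) = 487.3
  R: 697 − 3(101.7) = 392
  Q: 0 + 2(101.7) = 203.3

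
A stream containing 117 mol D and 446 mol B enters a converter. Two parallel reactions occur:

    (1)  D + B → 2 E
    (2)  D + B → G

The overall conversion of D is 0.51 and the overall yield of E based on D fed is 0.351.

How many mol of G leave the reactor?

Yield of E: 2ξ₁ / 117 = 0.351 → ξ₁ = 20.53 mol.
Conversion of D: 1ξ₁ + 1ξ₂ = 0.51 × 117 = 59.67 → ξ₂ = 39.14 mol.
Outlet amounts (n = n₀ + Σ ν·ξ):
  D: 117 − 1(20.53) − 1(39.14) = 57.33
  B: 446 − 1(20.53) − 1(39.14) = 386.3
  E: 0 + 2(20.53) = 41.07
  G: 0 + 1(39.14) = 39.14

39.1 mol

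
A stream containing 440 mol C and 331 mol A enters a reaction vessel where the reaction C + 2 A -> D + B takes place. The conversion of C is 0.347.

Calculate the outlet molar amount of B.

153 mol

C reacted = 0.347 × 440 = 152.7 mol; ν_C = −1, so ξ = 152.7/1 = 152.7 mol.
Outlet amounts (n = n₀ + ν ξ):
  C: 440 − 1(152.7) = 287.3
  A: 331 − 2(152.7) = 25.64
  D: 0 + 1(152.7) = 152.7
  B: 0 + 1(152.7) = 152.7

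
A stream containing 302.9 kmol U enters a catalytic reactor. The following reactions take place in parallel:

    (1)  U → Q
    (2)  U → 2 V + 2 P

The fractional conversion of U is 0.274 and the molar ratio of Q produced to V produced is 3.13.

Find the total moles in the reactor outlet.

337 kmol

Conversion of U: U consumed = 0.274 × 302.9 = 82.99 kmol = 1ξ₁ + 1ξ₂.
Selectivity: 1ξ₁ / (2ξ₂) = 3.13 → ξ₁ = 6.26 ξ₂.
Substitute: (1·6.26 + 1) ξ₂ = 82.99 → ξ₂ = 11.43 kmol, ξ₁ = 71.56 kmol.
Outlet amounts (n = n₀ + Σ ν·ξ):
  U: 302.9 − 1(71.56) − 1(11.43) = 219.9
  Q: 0 + 1(71.56) = 71.56
  V: 0 + 2(11.43) = 22.86
  P: 0 + 2(11.43) = 22.86
Total out = 219.9 + 71.56 + 22.86 + 22.86 = 337.2 kmol.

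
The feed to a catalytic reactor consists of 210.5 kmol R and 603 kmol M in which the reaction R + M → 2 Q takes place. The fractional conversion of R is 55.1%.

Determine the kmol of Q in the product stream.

232 kmol

R reacted = 0.551 × 210.5 = 116 kmol; ν_R = −1, so ξ = 116/1 = 116 kmol.
Outlet amounts (n = n₀ + ν ξ):
  R: 210.5 − 1(116) = 94.51
  M: 603 − 1(116) = 487
  Q: 0 + 2(116) = 232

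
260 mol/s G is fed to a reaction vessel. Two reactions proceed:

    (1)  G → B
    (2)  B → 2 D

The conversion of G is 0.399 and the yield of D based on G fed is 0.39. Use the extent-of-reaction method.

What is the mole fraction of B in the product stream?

Conversion of G: G consumed = 1ξ₁ = 0.399 × 260 → ξ₁ = 103.7 mol/s.
Yield of D: 2ξ₂ / 260 = 0.39 → ξ₂ = 50.7 mol/s.
Outlet amounts (n = n₀ + Σ ν·ξ):
  G: 260 − 1(103.7) = 156.3
  B: 0 + 1(103.7) − 1(50.7) = 53.04
  D: 0 + 2(50.7) = 101.4
Total out = 310.7 mol/s; y_B = 53.04 / 310.7 = 0.1707.

0.171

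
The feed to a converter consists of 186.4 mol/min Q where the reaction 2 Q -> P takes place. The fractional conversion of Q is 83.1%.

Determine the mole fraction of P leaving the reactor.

0.711

Q reacted = 0.831 × 186.4 = 154.9 mol/min; ν_Q = −2, so ξ = 154.9/2 = 77.45 mol/min.
Outlet amounts (n = n₀ + ν ξ):
  Q: 186.4 − 2(77.45) = 31.5
  P: 0 + 1(77.45) = 77.45
Total out = 109 mol/min; y_P = 77.45 / 109 = 0.7109.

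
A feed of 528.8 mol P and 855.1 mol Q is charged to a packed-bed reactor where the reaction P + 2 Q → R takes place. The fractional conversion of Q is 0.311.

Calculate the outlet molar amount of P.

Q reacted = 0.311 × 855.1 = 265.9 mol; ν_Q = −2, so ξ = 265.9/2 = 133 mol.
Outlet amounts (n = n₀ + ν ξ):
  P: 528.8 − 1(133) = 395.8
  Q: 855.1 − 2(133) = 589.2
  R: 0 + 1(133) = 133

396 mol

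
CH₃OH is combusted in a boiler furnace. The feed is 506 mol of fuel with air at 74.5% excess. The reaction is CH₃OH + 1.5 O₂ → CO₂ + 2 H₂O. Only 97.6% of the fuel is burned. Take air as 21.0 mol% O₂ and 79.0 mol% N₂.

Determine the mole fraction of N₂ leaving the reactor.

Stoichiometric O₂ = 1.5 × 506 = 759 mol; O₂ fed = 759 × 1.745 = 1324 mol.
N₂ fed = 1324 × 79/21 = 4982 mol.
Fuel reacted = 0.976 × 506 → ξ = 493.9 mol.
Outlet (n = n₀ + ν ξ):
  CH₃OH: 506 − 1(493.9) = 12.14
  O₂: 1324 − 1.5(493.9) = 583.7
  N₂: 4982 (inert)
  CO₂: 0 + 1(493.9) = 493.9
  H₂O: 0 + 2(493.9) = 987.7
Total out = 7060 mol; y_N₂ = 4982 / 7060 = 0.7057.

0.706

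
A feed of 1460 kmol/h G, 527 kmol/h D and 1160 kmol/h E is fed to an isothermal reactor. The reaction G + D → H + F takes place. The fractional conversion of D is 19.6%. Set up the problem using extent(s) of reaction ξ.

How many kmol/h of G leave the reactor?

D reacted = 0.196 × 527 = 103.3 kmol/h; ν_D = −1, so ξ = 103.3/1 = 103.3 kmol/h.
Outlet amounts (n = n₀ + ν ξ):
  G: 1460 − 1(103.3) = 1357
  D: 527 − 1(103.3) = 423.7
  H: 0 + 1(103.3) = 103.3
  F: 0 + 1(103.3) = 103.3
  E: 1160 (inert)

1360 kmol/h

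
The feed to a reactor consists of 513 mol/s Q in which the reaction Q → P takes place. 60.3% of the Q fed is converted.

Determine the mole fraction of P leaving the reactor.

0.603

Q reacted = 0.603 × 513 = 309.3 mol/s; ν_Q = −1, so ξ = 309.3/1 = 309.3 mol/s.
Outlet amounts (n = n₀ + ν ξ):
  Q: 513 − 1(309.3) = 203.7
  P: 0 + 1(309.3) = 309.3
Total out = 513 mol/s; y_P = 309.3 / 513 = 0.603.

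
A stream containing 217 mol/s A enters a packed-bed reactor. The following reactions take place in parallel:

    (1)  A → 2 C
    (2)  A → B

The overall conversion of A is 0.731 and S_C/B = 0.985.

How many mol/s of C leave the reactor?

105 mol/s

Conversion of A: A consumed = 0.731 × 217 = 158.6 mol/s = 1ξ₁ + 1ξ₂.
Selectivity: 2ξ₁ / (1ξ₂) = 0.985 → ξ₁ = 0.4925 ξ₂.
Substitute: (1·0.4925 + 1) ξ₂ = 158.6 → ξ₂ = 106.3 mol/s, ξ₁ = 52.34 mol/s.
Outlet amounts (n = n₀ + Σ ν·ξ):
  A: 217 − 1(52.34) − 1(106.3) = 58.37
  C: 0 + 2(52.34) = 104.7
  B: 0 + 1(106.3) = 106.3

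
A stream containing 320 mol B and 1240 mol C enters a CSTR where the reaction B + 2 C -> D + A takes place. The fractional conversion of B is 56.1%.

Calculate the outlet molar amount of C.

881 mol

B reacted = 0.561 × 320 = 179.5 mol; ν_B = −1, so ξ = 179.5/1 = 179.5 mol.
Outlet amounts (n = n₀ + ν ξ):
  B: 320 − 1(179.5) = 140.5
  C: 1240 − 2(179.5) = 881
  D: 0 + 1(179.5) = 179.5
  A: 0 + 1(179.5) = 179.5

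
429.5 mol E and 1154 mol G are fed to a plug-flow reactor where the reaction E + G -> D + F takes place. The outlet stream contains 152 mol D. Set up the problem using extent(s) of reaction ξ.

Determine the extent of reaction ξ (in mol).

ξ = 152 mol

For D: n = n₀ + 1ξ → 152 = 0 + 1ξ, giving ξ = 152 mol.
Outlet amounts (n = n₀ + ν ξ):
  E: 429.5 − 1(152) = 277.5
  G: 1154 − 1(152) = 1002
  D: 0 + 1(152) = 152
  F: 0 + 1(152) = 152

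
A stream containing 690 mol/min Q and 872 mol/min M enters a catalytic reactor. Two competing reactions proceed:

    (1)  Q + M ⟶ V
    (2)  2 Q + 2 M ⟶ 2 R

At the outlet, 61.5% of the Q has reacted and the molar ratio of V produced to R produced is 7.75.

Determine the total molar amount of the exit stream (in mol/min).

Conversion of Q: Q consumed = 0.615 × 690 = 424.3 mol/min = 1ξ₁ + 2ξ₂.
Selectivity: 1ξ₁ / (2ξ₂) = 7.75 → ξ₁ = 15.5 ξ₂.
Substitute: (1·15.5 + 2) ξ₂ = 424.3 → ξ₂ = 24.25 mol/min, ξ₁ = 375.9 mol/min.
Outlet amounts (n = n₀ + Σ ν·ξ):
  Q: 690 − 1(375.9) − 2(24.25) = 265.6
  M: 872 − 1(375.9) − 2(24.25) = 447.6
  V: 0 + 1(375.9) = 375.9
  R: 0 + 2(24.25) = 48.5
Total out = 265.6 + 447.6 + 375.9 + 48.5 = 1138 mol/min.

1140 mol/min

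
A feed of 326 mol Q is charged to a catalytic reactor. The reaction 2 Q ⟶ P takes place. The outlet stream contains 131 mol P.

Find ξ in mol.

For P: n = n₀ + 1ξ → 131 = 0 + 1ξ, giving ξ = 131 mol.
Outlet amounts (n = n₀ + ν ξ):
  Q: 326 − 2(131) = 64
  P: 0 + 1(131) = 131

ξ = 131 mol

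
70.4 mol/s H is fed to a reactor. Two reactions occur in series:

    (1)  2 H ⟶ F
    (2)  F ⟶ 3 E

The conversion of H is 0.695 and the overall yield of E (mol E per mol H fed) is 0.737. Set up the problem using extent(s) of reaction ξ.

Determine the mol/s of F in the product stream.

Conversion of H: H consumed = 2ξ₁ = 0.695 × 70.4 → ξ₁ = 24.46 mol/s.
Yield of E: 3ξ₂ / 70.4 = 0.737 → ξ₂ = 17.29 mol/s.
Outlet amounts (n = n₀ + Σ ν·ξ):
  H: 70.4 − 2(24.46) = 21.47
  F: 0 + 1(24.46) − 1(17.29) = 7.169
  E: 0 + 3(17.29) = 51.88

7.17 mol/s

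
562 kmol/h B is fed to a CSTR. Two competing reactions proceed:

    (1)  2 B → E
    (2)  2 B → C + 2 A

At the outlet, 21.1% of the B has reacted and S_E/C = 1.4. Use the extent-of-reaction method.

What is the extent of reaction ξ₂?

Conversion of B: B consumed = 0.211 × 562 = 118.6 kmol/h = 2ξ₁ + 2ξ₂.
Selectivity: 1ξ₁ / (1ξ₂) = 1.4 → ξ₁ = 1.4 ξ₂.
Substitute: (2·1.4 + 2) ξ₂ = 118.6 → ξ₂ = 24.7 kmol/h, ξ₁ = 34.59 kmol/h.
Outlet amounts (n = n₀ + Σ ν·ξ):
  B: 562 − 2(34.59) − 2(24.7) = 443.4
  E: 0 + 1(34.59) = 34.59
  C: 0 + 1(24.7) = 24.7
  A: 0 + 2(24.7) = 49.41

ξ₂ = 24.7 kmol/h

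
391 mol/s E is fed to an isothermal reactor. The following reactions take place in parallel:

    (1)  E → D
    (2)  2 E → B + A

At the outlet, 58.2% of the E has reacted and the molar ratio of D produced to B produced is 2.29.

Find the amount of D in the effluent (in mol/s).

Conversion of E: E consumed = 0.582 × 391 = 227.6 mol/s = 1ξ₁ + 2ξ₂.
Selectivity: 1ξ₁ / (1ξ₂) = 2.29 → ξ₁ = 2.29 ξ₂.
Substitute: (1·2.29 + 2) ξ₂ = 227.6 → ξ₂ = 53.04 mol/s, ξ₁ = 121.5 mol/s.
Outlet amounts (n = n₀ + Σ ν·ξ):
  E: 391 − 1(121.5) − 2(53.04) = 163.4
  D: 0 + 1(121.5) = 121.5
  B: 0 + 1(53.04) = 53.04
  A: 0 + 1(53.04) = 53.04

121 mol/s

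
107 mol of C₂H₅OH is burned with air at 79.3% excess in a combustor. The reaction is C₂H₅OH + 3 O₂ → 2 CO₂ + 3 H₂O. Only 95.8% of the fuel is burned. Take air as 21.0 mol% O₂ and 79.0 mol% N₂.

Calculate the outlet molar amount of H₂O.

308 mol

Stoichiometric O₂ = 3 × 107 = 321 mol; O₂ fed = 321 × 1.793 = 575.6 mol.
N₂ fed = 575.6 × 79/21 = 2165 mol.
Fuel reacted = 0.958 × 107 → ξ = 102.5 mol.
Outlet (n = n₀ + ν ξ):
  C₂H₅OH: 107 − 1(102.5) = 4.494
  O₂: 575.6 − 3(102.5) = 268
  N₂: 2165 (inert)
  CO₂: 0 + 2(102.5) = 205
  H₂O: 0 + 3(102.5) = 307.5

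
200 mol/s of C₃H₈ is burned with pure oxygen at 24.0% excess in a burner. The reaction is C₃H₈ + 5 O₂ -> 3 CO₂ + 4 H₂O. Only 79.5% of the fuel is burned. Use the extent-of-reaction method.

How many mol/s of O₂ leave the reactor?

Stoichiometric O₂ = 5 × 200 = 1000 mol/s; O₂ fed = 1000 × 1.240 = 1240 mol/s.
Fuel reacted = 0.795 × 200 → ξ = 159 mol/s.
Outlet (n = n₀ + ν ξ):
  C₃H₈: 200 − 1(159) = 41
  O₂: 1240 − 5(159) = 445
  CO₂: 0 + 3(159) = 477
  H₂O: 0 + 4(159) = 636

445 mol/s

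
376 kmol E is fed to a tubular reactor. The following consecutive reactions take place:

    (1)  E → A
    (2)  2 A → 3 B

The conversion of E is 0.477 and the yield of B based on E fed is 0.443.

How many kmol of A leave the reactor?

68.3 kmol

Conversion of E: E consumed = 1ξ₁ = 0.477 × 376 → ξ₁ = 179.4 kmol.
Yield of B: 3ξ₂ / 376 = 0.443 → ξ₂ = 55.52 kmol.
Outlet amounts (n = n₀ + Σ ν·ξ):
  E: 376 − 1(179.4) = 196.6
  A: 0 + 1(179.4) − 2(55.52) = 68.31
  B: 0 + 3(55.52) = 166.6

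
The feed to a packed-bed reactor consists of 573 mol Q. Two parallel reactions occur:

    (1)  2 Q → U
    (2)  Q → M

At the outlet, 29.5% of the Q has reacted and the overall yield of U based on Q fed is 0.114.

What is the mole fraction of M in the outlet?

0.0756

Yield of U: 1ξ₁ / 573 = 0.114 → ξ₁ = 65.32 mol.
Conversion of Q: 2ξ₁ + 1ξ₂ = 0.295 × 573 = 169 → ξ₂ = 38.39 mol.
Outlet amounts (n = n₀ + Σ ν·ξ):
  Q: 573 − 2(65.32) − 1(38.39) = 404
  U: 0 + 1(65.32) = 65.32
  M: 0 + 1(38.39) = 38.39
Total out = 507.7 mol; y_M = 38.39 / 507.7 = 0.07562.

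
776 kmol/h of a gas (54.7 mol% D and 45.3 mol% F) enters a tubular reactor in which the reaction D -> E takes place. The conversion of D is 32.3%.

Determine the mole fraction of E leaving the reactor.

D reacted = 0.323 × 424.5 = 137.1 kmol/h; ν_D = −1, so ξ = 137.1/1 = 137.1 kmol/h.
Outlet amounts (n = n₀ + ν ξ):
  D: 424.5 − 1(137.1) = 287.4
  E: 0 + 1(137.1) = 137.1
  F: 351.5 (inert)
Total out = 776 kmol/h; y_E = 137.1 / 776 = 0.1767.

0.177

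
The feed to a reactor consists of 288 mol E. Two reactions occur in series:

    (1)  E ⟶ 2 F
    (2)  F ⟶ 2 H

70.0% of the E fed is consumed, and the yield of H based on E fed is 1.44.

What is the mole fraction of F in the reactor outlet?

Conversion of E: E consumed = 1ξ₁ = 0.7 × 288 → ξ₁ = 201.6 mol.
Yield of H: 2ξ₂ / 288 = 1.44 → ξ₂ = 207.4 mol.
Outlet amounts (n = n₀ + Σ ν·ξ):
  E: 288 − 1(201.6) = 86.4
  F: 0 + 2(201.6) − 1(207.4) = 195.8
  H: 0 + 2(207.4) = 414.7
Total out = 697 mol; y_F = 195.8 / 697 = 0.281.

0.281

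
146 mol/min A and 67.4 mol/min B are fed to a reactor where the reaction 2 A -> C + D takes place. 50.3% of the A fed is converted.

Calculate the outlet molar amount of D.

36.7 mol/min

A reacted = 0.503 × 146 = 73.44 mol/min; ν_A = −2, so ξ = 73.44/2 = 36.72 mol/min.
Outlet amounts (n = n₀ + ν ξ):
  A: 146 − 2(36.72) = 72.56
  C: 0 + 1(36.72) = 36.72
  D: 0 + 1(36.72) = 36.72
  B: 67.4 (inert)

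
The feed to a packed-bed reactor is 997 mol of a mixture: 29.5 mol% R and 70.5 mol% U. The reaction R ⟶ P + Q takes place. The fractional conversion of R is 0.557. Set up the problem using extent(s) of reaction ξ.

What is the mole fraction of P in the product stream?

R reacted = 0.557 × 294.1 = 163.8 mol; ν_R = −1, so ξ = 163.8/1 = 163.8 mol.
Outlet amounts (n = n₀ + ν ξ):
  R: 294.1 − 1(163.8) = 130.3
  P: 0 + 1(163.8) = 163.8
  Q: 0 + 1(163.8) = 163.8
  U: 702.9 (inert)
Total out = 1161 mol; y_P = 163.8 / 1161 = 0.1411.

0.141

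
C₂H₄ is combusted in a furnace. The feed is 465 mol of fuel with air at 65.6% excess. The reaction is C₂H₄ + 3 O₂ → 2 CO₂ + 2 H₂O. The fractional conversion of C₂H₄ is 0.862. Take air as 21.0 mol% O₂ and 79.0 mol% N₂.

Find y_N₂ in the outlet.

0.758

Stoichiometric O₂ = 3 × 465 = 1395 mol; O₂ fed = 1395 × 1.656 = 2310 mol.
N₂ fed = 2310 × 79/21 = 8690 mol.
Fuel reacted = 0.862 × 465 → ξ = 400.8 mol.
Outlet (n = n₀ + ν ξ):
  C₂H₄: 465 − 1(400.8) = 64.17
  O₂: 2310 − 3(400.8) = 1108
  N₂: 8690 (inert)
  CO₂: 0 + 2(400.8) = 801.7
  H₂O: 0 + 2(400.8) = 801.7
Total out = 11470 mol; y_N₂ = 8690 / 11470 = 0.758.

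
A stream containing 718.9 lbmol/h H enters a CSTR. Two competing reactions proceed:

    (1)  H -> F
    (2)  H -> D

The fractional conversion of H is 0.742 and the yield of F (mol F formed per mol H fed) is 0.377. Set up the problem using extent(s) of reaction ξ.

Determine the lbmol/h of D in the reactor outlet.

262 lbmol/h

Yield of F: 1ξ₁ / 718.9 = 0.377 → ξ₁ = 271 lbmol/h.
Conversion of H: 1ξ₁ + 1ξ₂ = 0.742 × 718.9 = 533.4 → ξ₂ = 262.4 lbmol/h.
Outlet amounts (n = n₀ + Σ ν·ξ):
  H: 718.9 − 1(271) − 1(262.4) = 185.5
  F: 0 + 1(271) = 271
  D: 0 + 1(262.4) = 262.4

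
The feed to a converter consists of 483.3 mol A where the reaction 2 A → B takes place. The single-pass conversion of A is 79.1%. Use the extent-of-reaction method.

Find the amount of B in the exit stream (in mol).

A reacted = 0.791 × 483.3 = 382.3 mol; ν_A = −2, so ξ = 382.3/2 = 191.1 mol.
Outlet amounts (n = n₀ + ν ξ):
  A: 483.3 − 2(191.1) = 101
  B: 0 + 1(191.1) = 191.1

191 mol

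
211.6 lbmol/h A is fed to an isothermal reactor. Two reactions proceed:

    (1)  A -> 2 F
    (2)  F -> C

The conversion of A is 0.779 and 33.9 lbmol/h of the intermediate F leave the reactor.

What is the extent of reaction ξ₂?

ξ₂ = 296 lbmol/h

Conversion of A: A consumed = 1ξ₁ = 0.779 × 211.6 → ξ₁ = 164.8 lbmol/h.
F balance: n_F = 0 + 2ξ₁ − 1ξ₂ = 33.9 → ξ₂ = (2·164.8 − 33.9)/1 = 295.8 lbmol/h.
Outlet amounts (n = n₀ + Σ ν·ξ):
  A: 211.6 − 1(164.8) = 46.76
  F: 0 + 2(164.8) − 1(295.8) = 33.9
  C: 0 + 1(295.8) = 295.8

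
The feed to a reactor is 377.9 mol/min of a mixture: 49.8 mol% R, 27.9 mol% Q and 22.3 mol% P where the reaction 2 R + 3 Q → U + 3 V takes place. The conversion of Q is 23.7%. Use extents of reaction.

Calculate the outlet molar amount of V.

25 mol/min

Q reacted = 0.237 × 105.4 = 24.99 mol/min; ν_Q = −3, so ξ = 24.99/3 = 8.329 mol/min.
Outlet amounts (n = n₀ + ν ξ):
  R: 188.2 − 2(8.329) = 171.5
  Q: 105.4 − 3(8.329) = 80.45
  U: 0 + 1(8.329) = 8.329
  V: 0 + 3(8.329) = 24.99
  P: 84.27 (inert)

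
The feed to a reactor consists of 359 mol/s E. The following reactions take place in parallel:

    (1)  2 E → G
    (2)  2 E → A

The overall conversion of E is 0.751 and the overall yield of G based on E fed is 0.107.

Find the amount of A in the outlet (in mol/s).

96.4 mol/s

Yield of G: 1ξ₁ / 359 = 0.107 → ξ₁ = 38.41 mol/s.
Conversion of E: 2ξ₁ + 2ξ₂ = 0.751 × 359 = 269.6 → ξ₂ = 96.39 mol/s.
Outlet amounts (n = n₀ + Σ ν·ξ):
  E: 359 − 2(38.41) − 2(96.39) = 89.39
  G: 0 + 1(38.41) = 38.41
  A: 0 + 1(96.39) = 96.39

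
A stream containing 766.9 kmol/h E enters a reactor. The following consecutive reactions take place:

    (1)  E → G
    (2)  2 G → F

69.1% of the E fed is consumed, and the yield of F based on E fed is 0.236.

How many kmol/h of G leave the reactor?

Conversion of E: E consumed = 1ξ₁ = 0.691 × 766.9 → ξ₁ = 529.9 kmol/h.
Yield of F: 1ξ₂ / 766.9 = 0.236 → ξ₂ = 181 kmol/h.
Outlet amounts (n = n₀ + Σ ν·ξ):
  E: 766.9 − 1(529.9) = 237
  G: 0 + 1(529.9) − 2(181) = 168
  F: 0 + 1(181) = 181

168 kmol/h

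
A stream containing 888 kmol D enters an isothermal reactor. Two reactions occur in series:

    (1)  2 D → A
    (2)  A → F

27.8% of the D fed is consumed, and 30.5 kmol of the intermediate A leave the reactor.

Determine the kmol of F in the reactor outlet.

92.9 kmol

Conversion of D: D consumed = 2ξ₁ = 0.278 × 888 → ξ₁ = 123.4 kmol.
A balance: n_A = 0 + 1ξ₁ − 1ξ₂ = 30.5 → ξ₂ = (1·123.4 − 30.5)/1 = 92.93 kmol.
Outlet amounts (n = n₀ + Σ ν·ξ):
  D: 888 − 2(123.4) = 641.1
  A: 0 + 1(123.4) − 1(92.93) = 30.5
  F: 0 + 1(92.93) = 92.93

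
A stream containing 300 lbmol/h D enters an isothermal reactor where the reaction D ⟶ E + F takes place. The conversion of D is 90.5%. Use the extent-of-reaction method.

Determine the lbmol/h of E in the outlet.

D reacted = 0.905 × 300 = 271.5 lbmol/h; ν_D = −1, so ξ = 271.5/1 = 271.5 lbmol/h.
Outlet amounts (n = n₀ + ν ξ):
  D: 300 − 1(271.5) = 28.5
  E: 0 + 1(271.5) = 271.5
  F: 0 + 1(271.5) = 271.5

272 lbmol/h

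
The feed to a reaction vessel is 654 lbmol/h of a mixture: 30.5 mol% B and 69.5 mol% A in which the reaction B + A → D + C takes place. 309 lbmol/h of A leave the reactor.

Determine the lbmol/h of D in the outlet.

146 lbmol/h

For A: n = n₀ − 1ξ → 309 = 454.5 − 1ξ, giving ξ = 145.5 lbmol/h.
Outlet amounts (n = n₀ + ν ξ):
  B: 199.5 − 1(145.5) = 53.94
  A: 454.5 − 1(145.5) = 309
  D: 0 + 1(145.5) = 145.5
  C: 0 + 1(145.5) = 145.5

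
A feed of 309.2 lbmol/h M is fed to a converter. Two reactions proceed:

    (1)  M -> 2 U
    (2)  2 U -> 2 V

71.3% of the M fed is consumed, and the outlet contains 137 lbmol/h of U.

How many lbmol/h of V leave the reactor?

Conversion of M: M consumed = 1ξ₁ = 0.713 × 309.2 → ξ₁ = 220.5 lbmol/h.
U balance: n_U = 0 + 2ξ₁ − 2ξ₂ = 137 → ξ₂ = (2·220.5 − 137)/2 = 152 lbmol/h.
Outlet amounts (n = n₀ + Σ ν·ξ):
  M: 309.2 − 1(220.5) = 88.74
  U: 0 + 2(220.5) − 2(152) = 137
  V: 0 + 2(152) = 303.9

304 lbmol/h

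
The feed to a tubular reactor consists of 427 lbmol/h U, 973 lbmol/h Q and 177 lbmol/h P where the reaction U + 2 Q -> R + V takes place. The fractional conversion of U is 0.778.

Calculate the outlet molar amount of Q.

309 lbmol/h

U reacted = 0.778 × 427 = 332.2 lbmol/h; ν_U = −1, so ξ = 332.2/1 = 332.2 lbmol/h.
Outlet amounts (n = n₀ + ν ξ):
  U: 427 − 1(332.2) = 94.79
  Q: 973 − 2(332.2) = 308.6
  R: 0 + 1(332.2) = 332.2
  V: 0 + 1(332.2) = 332.2
  P: 177 (inert)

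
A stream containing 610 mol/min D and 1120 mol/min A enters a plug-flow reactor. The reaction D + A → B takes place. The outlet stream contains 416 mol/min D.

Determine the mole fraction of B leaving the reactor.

0.126

For D: n = n₀ − 1ξ → 416 = 610 − 1ξ, giving ξ = 194 mol/min.
Outlet amounts (n = n₀ + ν ξ):
  D: 610 − 1(194) = 416
  A: 1120 − 1(194) = 926
  B: 0 + 1(194) = 194
Total out = 1536 mol/min; y_B = 194 / 1536 = 0.1263.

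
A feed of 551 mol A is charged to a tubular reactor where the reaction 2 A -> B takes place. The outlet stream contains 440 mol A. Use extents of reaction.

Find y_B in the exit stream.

0.112

For A: n = n₀ − 2ξ → 440 = 551 − 2ξ, giving ξ = 55.5 mol.
Outlet amounts (n = n₀ + ν ξ):
  A: 551 − 2(55.5) = 440
  B: 0 + 1(55.5) = 55.5
Total out = 495.5 mol; y_B = 55.5 / 495.5 = 0.112.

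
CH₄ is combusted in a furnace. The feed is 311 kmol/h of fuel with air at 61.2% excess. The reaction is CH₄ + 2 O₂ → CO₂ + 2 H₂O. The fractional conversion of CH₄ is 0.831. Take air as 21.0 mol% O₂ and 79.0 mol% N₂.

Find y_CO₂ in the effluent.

0.0508

Stoichiometric O₂ = 2 × 311 = 622 kmol/h; O₂ fed = 622 × 1.612 = 1003 kmol/h.
N₂ fed = 1003 × 79/21 = 3772 kmol/h.
Fuel reacted = 0.831 × 311 → ξ = 258.4 kmol/h.
Outlet (n = n₀ + ν ξ):
  CH₄: 311 − 1(258.4) = 52.56
  O₂: 1003 − 2(258.4) = 485.8
  N₂: 3772 (inert)
  CO₂: 0 + 1(258.4) = 258.4
  H₂O: 0 + 2(258.4) = 516.9
Total out = 5086 kmol/h; y_CO₂ = 258.4 / 5086 = 0.05082.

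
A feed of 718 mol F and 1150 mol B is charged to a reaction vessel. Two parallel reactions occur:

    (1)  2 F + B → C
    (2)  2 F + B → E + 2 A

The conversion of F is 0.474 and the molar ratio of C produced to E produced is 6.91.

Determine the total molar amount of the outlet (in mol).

Conversion of F: F consumed = 0.474 × 718 = 340.3 mol = 2ξ₁ + 2ξ₂.
Selectivity: 1ξ₁ / (1ξ₂) = 6.91 → ξ₁ = 6.91 ξ₂.
Substitute: (2·6.91 + 2) ξ₂ = 340.3 → ξ₂ = 21.51 mol, ξ₁ = 148.7 mol.
Outlet amounts (n = n₀ + Σ ν·ξ):
  F: 718 − 2(148.7) − 2(21.51) = 377.7
  B: 1150 − 1(148.7) − 1(21.51) = 979.8
  C: 0 + 1(148.7) = 148.7
  E: 0 + 1(21.51) = 21.51
  A: 0 + 2(21.51) = 43.03
Total out = 377.7 + 979.8 + 148.7 + 21.51 + 43.03 = 1571 mol.

1570 mol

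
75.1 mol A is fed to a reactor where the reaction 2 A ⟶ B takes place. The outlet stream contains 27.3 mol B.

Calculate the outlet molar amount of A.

20.5 mol

For B: n = n₀ + 1ξ → 27.3 = 0 + 1ξ, giving ξ = 27.3 mol.
Outlet amounts (n = n₀ + ν ξ):
  A: 75.1 − 2(27.3) = 20.5
  B: 0 + 1(27.3) = 27.3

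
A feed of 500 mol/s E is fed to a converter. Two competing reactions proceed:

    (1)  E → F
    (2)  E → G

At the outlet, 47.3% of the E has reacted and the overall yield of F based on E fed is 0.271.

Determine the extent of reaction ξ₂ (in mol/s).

Yield of F: 1ξ₁ / 500 = 0.271 → ξ₁ = 135.5 mol/s.
Conversion of E: 1ξ₁ + 1ξ₂ = 0.473 × 500 = 236.5 → ξ₂ = 101 mol/s.
Outlet amounts (n = n₀ + Σ ν·ξ):
  E: 500 − 1(135.5) − 1(101) = 263.5
  F: 0 + 1(135.5) = 135.5
  G: 0 + 1(101) = 101

ξ₂ = 101 mol/s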